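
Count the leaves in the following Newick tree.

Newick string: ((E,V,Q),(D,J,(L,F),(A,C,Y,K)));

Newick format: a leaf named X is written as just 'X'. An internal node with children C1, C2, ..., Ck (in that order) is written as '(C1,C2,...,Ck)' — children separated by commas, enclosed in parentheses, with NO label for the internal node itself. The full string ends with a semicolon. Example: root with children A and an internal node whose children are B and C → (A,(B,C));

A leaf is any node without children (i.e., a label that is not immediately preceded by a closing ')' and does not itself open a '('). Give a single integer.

Newick: ((E,V,Q),(D,J,(L,F),(A,C,Y,K)));
Scan left-to-right; a leaf is any maximal label run not followed by '(':
  pos 2: leaf 'E' → count = 1
  pos 4: leaf 'V' → count = 2
  pos 6: leaf 'Q' → count = 3
  pos 10: leaf 'D' → count = 4
  pos 12: leaf 'J' → count = 5
  pos 15: leaf 'L' → count = 6
  pos 17: leaf 'F' → count = 7
  pos 21: leaf 'A' → count = 8
  pos 23: leaf 'C' → count = 9
  pos 25: leaf 'Y' → count = 10
  pos 27: leaf 'K' → count = 11
Total leaves: 11

Answer: 11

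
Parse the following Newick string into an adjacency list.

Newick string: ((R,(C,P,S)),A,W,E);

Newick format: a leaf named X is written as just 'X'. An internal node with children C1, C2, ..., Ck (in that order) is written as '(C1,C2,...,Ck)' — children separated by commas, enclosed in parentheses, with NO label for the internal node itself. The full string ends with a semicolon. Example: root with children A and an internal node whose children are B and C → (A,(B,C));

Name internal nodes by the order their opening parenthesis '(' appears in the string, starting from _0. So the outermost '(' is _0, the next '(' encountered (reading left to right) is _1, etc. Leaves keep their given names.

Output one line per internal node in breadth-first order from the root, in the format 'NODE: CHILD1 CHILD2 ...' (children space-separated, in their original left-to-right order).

Input: ((R,(C,P,S)),A,W,E);
Scanning left-to-right, naming '(' by encounter order:
  pos 0: '(' -> open internal node _0 (depth 1)
  pos 1: '(' -> open internal node _1 (depth 2)
  pos 4: '(' -> open internal node _2 (depth 3)
  pos 10: ')' -> close internal node _2 (now at depth 2)
  pos 11: ')' -> close internal node _1 (now at depth 1)
  pos 18: ')' -> close internal node _0 (now at depth 0)
Total internal nodes: 3
BFS adjacency from root:
  _0: _1 A W E
  _1: R _2
  _2: C P S

Answer: _0: _1 A W E
_1: R _2
_2: C P S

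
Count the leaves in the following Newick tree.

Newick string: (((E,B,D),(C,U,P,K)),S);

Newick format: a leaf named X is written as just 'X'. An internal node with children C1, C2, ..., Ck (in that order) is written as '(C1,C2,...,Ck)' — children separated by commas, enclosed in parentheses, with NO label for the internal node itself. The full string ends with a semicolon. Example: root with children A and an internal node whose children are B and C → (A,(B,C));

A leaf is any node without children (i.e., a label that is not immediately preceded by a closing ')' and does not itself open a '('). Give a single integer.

Newick: (((E,B,D),(C,U,P,K)),S);
Scan left-to-right; a leaf is any maximal label run not followed by '(':
  pos 3: leaf 'E' → count = 1
  pos 5: leaf 'B' → count = 2
  pos 7: leaf 'D' → count = 3
  pos 11: leaf 'C' → count = 4
  pos 13: leaf 'U' → count = 5
  pos 15: leaf 'P' → count = 6
  pos 17: leaf 'K' → count = 7
  pos 21: leaf 'S' → count = 8
Total leaves: 8

Answer: 8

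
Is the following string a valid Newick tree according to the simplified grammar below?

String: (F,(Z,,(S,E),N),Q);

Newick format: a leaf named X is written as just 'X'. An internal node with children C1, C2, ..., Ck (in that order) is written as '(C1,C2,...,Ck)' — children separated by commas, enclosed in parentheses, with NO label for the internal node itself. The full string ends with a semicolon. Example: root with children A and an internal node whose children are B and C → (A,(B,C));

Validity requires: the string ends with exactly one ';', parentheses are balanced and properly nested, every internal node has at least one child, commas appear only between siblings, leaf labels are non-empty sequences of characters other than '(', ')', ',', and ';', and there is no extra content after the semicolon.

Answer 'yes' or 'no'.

Answer: no

Derivation:
Input: (F,(Z,,(S,E),N),Q);
Paren balance: 3 '(' vs 3 ')' OK
Ends with single ';': True
Full parse: FAILS (empty leaf label at pos 6)
Valid: False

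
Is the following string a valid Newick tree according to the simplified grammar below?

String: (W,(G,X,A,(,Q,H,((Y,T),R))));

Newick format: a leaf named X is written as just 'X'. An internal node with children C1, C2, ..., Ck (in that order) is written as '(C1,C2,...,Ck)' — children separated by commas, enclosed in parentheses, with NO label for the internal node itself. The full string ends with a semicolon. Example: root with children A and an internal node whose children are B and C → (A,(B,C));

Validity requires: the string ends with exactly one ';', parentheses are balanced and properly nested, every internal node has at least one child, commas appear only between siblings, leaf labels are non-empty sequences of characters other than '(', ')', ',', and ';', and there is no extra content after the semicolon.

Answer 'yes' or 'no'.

Answer: no

Derivation:
Input: (W,(G,X,A,(,Q,H,((Y,T),R))));
Paren balance: 5 '(' vs 5 ')' OK
Ends with single ';': True
Full parse: FAILS (empty leaf label at pos 11)
Valid: False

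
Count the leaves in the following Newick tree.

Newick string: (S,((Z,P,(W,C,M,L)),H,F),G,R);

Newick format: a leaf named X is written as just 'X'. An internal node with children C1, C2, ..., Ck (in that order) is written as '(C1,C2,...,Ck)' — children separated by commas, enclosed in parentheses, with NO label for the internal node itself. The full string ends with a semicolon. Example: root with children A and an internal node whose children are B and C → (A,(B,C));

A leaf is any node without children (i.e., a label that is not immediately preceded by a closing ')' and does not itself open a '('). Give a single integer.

Newick: (S,((Z,P,(W,C,M,L)),H,F),G,R);
Scan left-to-right; a leaf is any maximal label run not followed by '(':
  pos 1: leaf 'S' → count = 1
  pos 5: leaf 'Z' → count = 2
  pos 7: leaf 'P' → count = 3
  pos 10: leaf 'W' → count = 4
  pos 12: leaf 'C' → count = 5
  pos 14: leaf 'M' → count = 6
  pos 16: leaf 'L' → count = 7
  pos 20: leaf 'H' → count = 8
  pos 22: leaf 'F' → count = 9
  pos 25: leaf 'G' → count = 10
  pos 27: leaf 'R' → count = 11
Total leaves: 11

Answer: 11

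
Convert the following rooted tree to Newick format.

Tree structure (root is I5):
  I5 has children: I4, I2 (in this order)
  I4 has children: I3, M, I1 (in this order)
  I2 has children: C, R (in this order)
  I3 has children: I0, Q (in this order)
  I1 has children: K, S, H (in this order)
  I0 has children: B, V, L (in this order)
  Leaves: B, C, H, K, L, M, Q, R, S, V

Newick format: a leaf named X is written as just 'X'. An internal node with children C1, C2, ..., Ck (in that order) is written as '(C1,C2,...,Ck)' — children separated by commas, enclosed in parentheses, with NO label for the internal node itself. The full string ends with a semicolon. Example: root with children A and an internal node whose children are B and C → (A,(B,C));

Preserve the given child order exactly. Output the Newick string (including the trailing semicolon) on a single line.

Answer: ((((B,V,L),Q),M,(K,S,H)),(C,R));

Derivation:
internal I5 with children ['I4', 'I2']
  internal I4 with children ['I3', 'M', 'I1']
    internal I3 with children ['I0', 'Q']
      internal I0 with children ['B', 'V', 'L']
        leaf 'B' → 'B'
        leaf 'V' → 'V'
        leaf 'L' → 'L'
      → '(B,V,L)'
      leaf 'Q' → 'Q'
    → '((B,V,L),Q)'
    leaf 'M' → 'M'
    internal I1 with children ['K', 'S', 'H']
      leaf 'K' → 'K'
      leaf 'S' → 'S'
      leaf 'H' → 'H'
    → '(K,S,H)'
  → '(((B,V,L),Q),M,(K,S,H))'
  internal I2 with children ['C', 'R']
    leaf 'C' → 'C'
    leaf 'R' → 'R'
  → '(C,R)'
→ '((((B,V,L),Q),M,(K,S,H)),(C,R))'
Final: ((((B,V,L),Q),M,(K,S,H)),(C,R));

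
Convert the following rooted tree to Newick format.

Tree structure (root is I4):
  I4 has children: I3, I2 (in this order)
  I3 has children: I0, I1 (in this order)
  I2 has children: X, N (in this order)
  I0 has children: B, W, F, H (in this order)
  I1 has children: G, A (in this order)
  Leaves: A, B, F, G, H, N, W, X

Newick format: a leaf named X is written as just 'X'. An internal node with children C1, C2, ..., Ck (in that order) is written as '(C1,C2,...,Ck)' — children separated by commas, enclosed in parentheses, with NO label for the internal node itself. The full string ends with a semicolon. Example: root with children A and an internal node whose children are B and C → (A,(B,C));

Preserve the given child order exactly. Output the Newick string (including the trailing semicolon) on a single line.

Answer: (((B,W,F,H),(G,A)),(X,N));

Derivation:
internal I4 with children ['I3', 'I2']
  internal I3 with children ['I0', 'I1']
    internal I0 with children ['B', 'W', 'F', 'H']
      leaf 'B' → 'B'
      leaf 'W' → 'W'
      leaf 'F' → 'F'
      leaf 'H' → 'H'
    → '(B,W,F,H)'
    internal I1 with children ['G', 'A']
      leaf 'G' → 'G'
      leaf 'A' → 'A'
    → '(G,A)'
  → '((B,W,F,H),(G,A))'
  internal I2 with children ['X', 'N']
    leaf 'X' → 'X'
    leaf 'N' → 'N'
  → '(X,N)'
→ '(((B,W,F,H),(G,A)),(X,N))'
Final: (((B,W,F,H),(G,A)),(X,N));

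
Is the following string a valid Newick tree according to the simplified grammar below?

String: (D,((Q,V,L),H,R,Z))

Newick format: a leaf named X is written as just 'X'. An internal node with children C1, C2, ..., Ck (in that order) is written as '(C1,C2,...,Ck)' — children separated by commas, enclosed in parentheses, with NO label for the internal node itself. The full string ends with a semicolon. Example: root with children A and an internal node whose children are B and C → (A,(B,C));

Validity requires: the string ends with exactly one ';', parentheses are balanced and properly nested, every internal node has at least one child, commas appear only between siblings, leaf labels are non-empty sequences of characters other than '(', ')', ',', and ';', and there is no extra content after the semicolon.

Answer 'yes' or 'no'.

Input: (D,((Q,V,L),H,R,Z))
Paren balance: 3 '(' vs 3 ')' OK
Ends with single ';': False
Full parse: FAILS (must end with ;)
Valid: False

Answer: no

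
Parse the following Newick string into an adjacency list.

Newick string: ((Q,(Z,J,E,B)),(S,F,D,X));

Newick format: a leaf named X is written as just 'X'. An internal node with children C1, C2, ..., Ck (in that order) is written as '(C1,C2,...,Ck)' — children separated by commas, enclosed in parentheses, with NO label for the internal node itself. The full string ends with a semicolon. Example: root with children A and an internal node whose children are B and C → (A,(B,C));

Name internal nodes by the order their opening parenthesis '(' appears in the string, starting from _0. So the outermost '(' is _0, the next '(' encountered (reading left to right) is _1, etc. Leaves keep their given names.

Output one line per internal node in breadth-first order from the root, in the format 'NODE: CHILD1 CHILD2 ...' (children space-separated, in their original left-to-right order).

Answer: _0: _1 _3
_1: Q _2
_3: S F D X
_2: Z J E B

Derivation:
Input: ((Q,(Z,J,E,B)),(S,F,D,X));
Scanning left-to-right, naming '(' by encounter order:
  pos 0: '(' -> open internal node _0 (depth 1)
  pos 1: '(' -> open internal node _1 (depth 2)
  pos 4: '(' -> open internal node _2 (depth 3)
  pos 12: ')' -> close internal node _2 (now at depth 2)
  pos 13: ')' -> close internal node _1 (now at depth 1)
  pos 15: '(' -> open internal node _3 (depth 2)
  pos 23: ')' -> close internal node _3 (now at depth 1)
  pos 24: ')' -> close internal node _0 (now at depth 0)
Total internal nodes: 4
BFS adjacency from root:
  _0: _1 _3
  _1: Q _2
  _3: S F D X
  _2: Z J E B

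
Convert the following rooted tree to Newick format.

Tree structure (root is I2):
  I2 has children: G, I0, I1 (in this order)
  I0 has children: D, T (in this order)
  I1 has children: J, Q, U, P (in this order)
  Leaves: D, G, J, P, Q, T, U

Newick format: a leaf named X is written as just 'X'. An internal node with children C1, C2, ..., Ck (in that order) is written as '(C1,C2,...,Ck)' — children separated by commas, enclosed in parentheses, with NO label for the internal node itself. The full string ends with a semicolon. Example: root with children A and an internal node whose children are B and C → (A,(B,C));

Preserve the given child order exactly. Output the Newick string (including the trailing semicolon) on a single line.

Answer: (G,(D,T),(J,Q,U,P));

Derivation:
internal I2 with children ['G', 'I0', 'I1']
  leaf 'G' → 'G'
  internal I0 with children ['D', 'T']
    leaf 'D' → 'D'
    leaf 'T' → 'T'
  → '(D,T)'
  internal I1 with children ['J', 'Q', 'U', 'P']
    leaf 'J' → 'J'
    leaf 'Q' → 'Q'
    leaf 'U' → 'U'
    leaf 'P' → 'P'
  → '(J,Q,U,P)'
→ '(G,(D,T),(J,Q,U,P))'
Final: (G,(D,T),(J,Q,U,P));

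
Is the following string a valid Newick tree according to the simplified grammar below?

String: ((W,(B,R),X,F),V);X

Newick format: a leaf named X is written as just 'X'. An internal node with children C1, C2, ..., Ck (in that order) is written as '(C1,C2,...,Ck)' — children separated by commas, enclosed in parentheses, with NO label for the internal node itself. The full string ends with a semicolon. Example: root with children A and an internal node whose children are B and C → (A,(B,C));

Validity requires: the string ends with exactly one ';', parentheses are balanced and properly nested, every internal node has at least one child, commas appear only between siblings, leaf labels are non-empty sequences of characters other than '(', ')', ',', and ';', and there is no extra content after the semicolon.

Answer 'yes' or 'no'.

Answer: no

Derivation:
Input: ((W,(B,R),X,F),V);X
Paren balance: 3 '(' vs 3 ')' OK
Ends with single ';': False
Full parse: FAILS (must end with ;)
Valid: False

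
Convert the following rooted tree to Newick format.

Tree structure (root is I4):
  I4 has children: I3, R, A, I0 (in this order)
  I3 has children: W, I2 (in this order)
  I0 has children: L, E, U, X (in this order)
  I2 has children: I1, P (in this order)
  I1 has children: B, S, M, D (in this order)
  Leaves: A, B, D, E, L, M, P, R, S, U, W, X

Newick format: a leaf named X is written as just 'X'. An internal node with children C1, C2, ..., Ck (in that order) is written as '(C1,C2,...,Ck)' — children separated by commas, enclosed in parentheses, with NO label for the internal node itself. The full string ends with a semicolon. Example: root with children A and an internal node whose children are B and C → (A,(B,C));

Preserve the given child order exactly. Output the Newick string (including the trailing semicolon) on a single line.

Answer: ((W,((B,S,M,D),P)),R,A,(L,E,U,X));

Derivation:
internal I4 with children ['I3', 'R', 'A', 'I0']
  internal I3 with children ['W', 'I2']
    leaf 'W' → 'W'
    internal I2 with children ['I1', 'P']
      internal I1 with children ['B', 'S', 'M', 'D']
        leaf 'B' → 'B'
        leaf 'S' → 'S'
        leaf 'M' → 'M'
        leaf 'D' → 'D'
      → '(B,S,M,D)'
      leaf 'P' → 'P'
    → '((B,S,M,D),P)'
  → '(W,((B,S,M,D),P))'
  leaf 'R' → 'R'
  leaf 'A' → 'A'
  internal I0 with children ['L', 'E', 'U', 'X']
    leaf 'L' → 'L'
    leaf 'E' → 'E'
    leaf 'U' → 'U'
    leaf 'X' → 'X'
  → '(L,E,U,X)'
→ '((W,((B,S,M,D),P)),R,A,(L,E,U,X))'
Final: ((W,((B,S,M,D),P)),R,A,(L,E,U,X));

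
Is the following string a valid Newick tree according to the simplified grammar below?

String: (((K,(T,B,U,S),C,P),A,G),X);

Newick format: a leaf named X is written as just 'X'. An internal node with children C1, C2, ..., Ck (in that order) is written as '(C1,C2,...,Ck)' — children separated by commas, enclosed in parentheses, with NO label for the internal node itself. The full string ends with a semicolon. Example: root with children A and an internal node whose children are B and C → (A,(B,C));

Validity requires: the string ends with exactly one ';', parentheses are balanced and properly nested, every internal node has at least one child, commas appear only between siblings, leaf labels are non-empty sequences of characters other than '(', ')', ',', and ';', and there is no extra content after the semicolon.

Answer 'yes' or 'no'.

Input: (((K,(T,B,U,S),C,P),A,G),X);
Paren balance: 4 '(' vs 4 ')' OK
Ends with single ';': True
Full parse: OK
Valid: True

Answer: yes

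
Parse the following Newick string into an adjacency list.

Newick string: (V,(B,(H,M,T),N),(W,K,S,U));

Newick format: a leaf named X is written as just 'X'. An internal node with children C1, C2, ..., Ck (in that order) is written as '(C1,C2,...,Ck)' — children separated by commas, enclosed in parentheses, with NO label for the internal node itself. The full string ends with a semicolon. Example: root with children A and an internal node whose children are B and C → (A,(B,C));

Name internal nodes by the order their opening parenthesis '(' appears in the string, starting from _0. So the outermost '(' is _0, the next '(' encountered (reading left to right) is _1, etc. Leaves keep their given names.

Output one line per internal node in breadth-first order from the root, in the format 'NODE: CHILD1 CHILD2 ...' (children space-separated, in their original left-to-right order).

Input: (V,(B,(H,M,T),N),(W,K,S,U));
Scanning left-to-right, naming '(' by encounter order:
  pos 0: '(' -> open internal node _0 (depth 1)
  pos 3: '(' -> open internal node _1 (depth 2)
  pos 6: '(' -> open internal node _2 (depth 3)
  pos 12: ')' -> close internal node _2 (now at depth 2)
  pos 15: ')' -> close internal node _1 (now at depth 1)
  pos 17: '(' -> open internal node _3 (depth 2)
  pos 25: ')' -> close internal node _3 (now at depth 1)
  pos 26: ')' -> close internal node _0 (now at depth 0)
Total internal nodes: 4
BFS adjacency from root:
  _0: V _1 _3
  _1: B _2 N
  _3: W K S U
  _2: H M T

Answer: _0: V _1 _3
_1: B _2 N
_3: W K S U
_2: H M T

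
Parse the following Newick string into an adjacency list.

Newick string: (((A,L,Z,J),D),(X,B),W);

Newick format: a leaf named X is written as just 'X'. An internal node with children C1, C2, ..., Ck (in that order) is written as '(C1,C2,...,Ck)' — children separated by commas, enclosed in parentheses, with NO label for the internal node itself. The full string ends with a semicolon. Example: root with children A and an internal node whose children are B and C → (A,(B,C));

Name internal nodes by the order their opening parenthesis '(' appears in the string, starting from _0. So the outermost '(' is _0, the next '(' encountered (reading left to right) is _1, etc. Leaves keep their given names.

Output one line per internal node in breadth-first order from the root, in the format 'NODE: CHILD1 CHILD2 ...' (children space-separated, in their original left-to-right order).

Input: (((A,L,Z,J),D),(X,B),W);
Scanning left-to-right, naming '(' by encounter order:
  pos 0: '(' -> open internal node _0 (depth 1)
  pos 1: '(' -> open internal node _1 (depth 2)
  pos 2: '(' -> open internal node _2 (depth 3)
  pos 10: ')' -> close internal node _2 (now at depth 2)
  pos 13: ')' -> close internal node _1 (now at depth 1)
  pos 15: '(' -> open internal node _3 (depth 2)
  pos 19: ')' -> close internal node _3 (now at depth 1)
  pos 22: ')' -> close internal node _0 (now at depth 0)
Total internal nodes: 4
BFS adjacency from root:
  _0: _1 _3 W
  _1: _2 D
  _3: X B
  _2: A L Z J

Answer: _0: _1 _3 W
_1: _2 D
_3: X B
_2: A L Z J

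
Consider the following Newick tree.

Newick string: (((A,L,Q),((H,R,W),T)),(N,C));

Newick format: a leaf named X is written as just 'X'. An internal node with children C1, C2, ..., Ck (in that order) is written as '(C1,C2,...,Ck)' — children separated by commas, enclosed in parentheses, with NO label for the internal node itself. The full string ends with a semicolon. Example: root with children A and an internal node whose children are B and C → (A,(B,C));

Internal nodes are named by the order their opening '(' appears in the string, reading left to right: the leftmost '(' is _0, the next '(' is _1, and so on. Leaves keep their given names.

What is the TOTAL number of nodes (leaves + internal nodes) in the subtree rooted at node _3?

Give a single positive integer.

Newick: (((A,L,Q),((H,R,W),T)),(N,C));
Locate _3: it is the '(' at position 10 (the 4th '(' reading left to right).
Query: subtree rooted at _3
_3: subtree_size = 1 + 5
  _4: subtree_size = 1 + 3
    H: subtree_size = 1 + 0
    R: subtree_size = 1 + 0
    W: subtree_size = 1 + 0
  T: subtree_size = 1 + 0
Total subtree size of _3: 6

Answer: 6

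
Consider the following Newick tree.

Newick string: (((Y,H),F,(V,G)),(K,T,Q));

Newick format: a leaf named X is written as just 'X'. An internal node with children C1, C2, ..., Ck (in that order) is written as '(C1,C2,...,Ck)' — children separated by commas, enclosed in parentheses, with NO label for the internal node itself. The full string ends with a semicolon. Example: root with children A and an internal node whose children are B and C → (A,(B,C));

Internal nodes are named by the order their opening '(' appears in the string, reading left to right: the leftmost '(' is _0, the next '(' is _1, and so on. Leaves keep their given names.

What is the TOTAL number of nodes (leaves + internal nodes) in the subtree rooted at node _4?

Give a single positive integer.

Newick: (((Y,H),F,(V,G)),(K,T,Q));
Locate _4: it is the '(' at position 17 (the 5th '(' reading left to right).
Query: subtree rooted at _4
_4: subtree_size = 1 + 3
  K: subtree_size = 1 + 0
  T: subtree_size = 1 + 0
  Q: subtree_size = 1 + 0
Total subtree size of _4: 4

Answer: 4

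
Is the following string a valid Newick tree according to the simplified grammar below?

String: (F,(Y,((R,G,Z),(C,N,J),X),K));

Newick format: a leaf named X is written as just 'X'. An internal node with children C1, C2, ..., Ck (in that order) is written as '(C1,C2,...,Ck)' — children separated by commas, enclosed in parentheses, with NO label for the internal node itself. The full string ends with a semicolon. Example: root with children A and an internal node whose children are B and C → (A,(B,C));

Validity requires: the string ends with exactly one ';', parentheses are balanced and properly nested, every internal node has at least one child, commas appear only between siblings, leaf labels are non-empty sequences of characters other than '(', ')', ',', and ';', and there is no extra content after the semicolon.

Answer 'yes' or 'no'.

Input: (F,(Y,((R,G,Z),(C,N,J),X),K));
Paren balance: 5 '(' vs 5 ')' OK
Ends with single ';': True
Full parse: OK
Valid: True

Answer: yes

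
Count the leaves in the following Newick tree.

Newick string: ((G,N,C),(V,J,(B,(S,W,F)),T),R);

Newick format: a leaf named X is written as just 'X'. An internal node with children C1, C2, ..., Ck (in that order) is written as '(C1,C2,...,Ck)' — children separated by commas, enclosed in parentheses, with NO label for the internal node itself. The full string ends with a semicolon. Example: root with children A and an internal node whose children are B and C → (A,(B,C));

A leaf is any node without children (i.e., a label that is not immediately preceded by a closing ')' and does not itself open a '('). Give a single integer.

Newick: ((G,N,C),(V,J,(B,(S,W,F)),T),R);
Scan left-to-right; a leaf is any maximal label run not followed by '(':
  pos 2: leaf 'G' → count = 1
  pos 4: leaf 'N' → count = 2
  pos 6: leaf 'C' → count = 3
  pos 10: leaf 'V' → count = 4
  pos 12: leaf 'J' → count = 5
  pos 15: leaf 'B' → count = 6
  pos 18: leaf 'S' → count = 7
  pos 20: leaf 'W' → count = 8
  pos 22: leaf 'F' → count = 9
  pos 26: leaf 'T' → count = 10
  pos 29: leaf 'R' → count = 11
Total leaves: 11

Answer: 11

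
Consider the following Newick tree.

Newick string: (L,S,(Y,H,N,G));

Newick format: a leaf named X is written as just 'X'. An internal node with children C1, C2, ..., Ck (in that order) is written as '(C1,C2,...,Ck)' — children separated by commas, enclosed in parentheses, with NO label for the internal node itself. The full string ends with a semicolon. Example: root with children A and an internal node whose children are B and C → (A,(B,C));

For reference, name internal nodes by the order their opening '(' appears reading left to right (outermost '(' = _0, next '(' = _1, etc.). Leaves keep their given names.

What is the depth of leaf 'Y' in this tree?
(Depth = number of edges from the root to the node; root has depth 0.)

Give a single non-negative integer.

Answer: 2

Derivation:
Newick: (L,S,(Y,H,N,G));
Naming internals by '(' encounter order: outermost '(' = _0, next = _1, ...
Query node: Y
Path from root: _0 -> _1 -> Y
Depth of Y: 2 (number of edges from root)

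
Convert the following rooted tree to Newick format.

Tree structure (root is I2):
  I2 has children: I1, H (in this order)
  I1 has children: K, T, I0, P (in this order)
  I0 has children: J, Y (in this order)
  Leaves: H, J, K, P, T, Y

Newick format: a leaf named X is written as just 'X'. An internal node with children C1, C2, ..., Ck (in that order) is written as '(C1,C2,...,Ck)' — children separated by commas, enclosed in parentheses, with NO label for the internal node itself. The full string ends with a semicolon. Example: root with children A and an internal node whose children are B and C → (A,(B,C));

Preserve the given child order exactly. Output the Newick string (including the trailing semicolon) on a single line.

internal I2 with children ['I1', 'H']
  internal I1 with children ['K', 'T', 'I0', 'P']
    leaf 'K' → 'K'
    leaf 'T' → 'T'
    internal I0 with children ['J', 'Y']
      leaf 'J' → 'J'
      leaf 'Y' → 'Y'
    → '(J,Y)'
    leaf 'P' → 'P'
  → '(K,T,(J,Y),P)'
  leaf 'H' → 'H'
→ '((K,T,(J,Y),P),H)'
Final: ((K,T,(J,Y),P),H);

Answer: ((K,T,(J,Y),P),H);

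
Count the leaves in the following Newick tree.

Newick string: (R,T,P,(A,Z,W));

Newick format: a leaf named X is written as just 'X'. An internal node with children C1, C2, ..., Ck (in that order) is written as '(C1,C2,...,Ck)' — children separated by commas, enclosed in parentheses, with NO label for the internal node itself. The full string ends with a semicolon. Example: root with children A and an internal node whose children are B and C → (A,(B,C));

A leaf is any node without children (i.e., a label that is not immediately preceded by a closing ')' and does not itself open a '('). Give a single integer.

Newick: (R,T,P,(A,Z,W));
Scan left-to-right; a leaf is any maximal label run not followed by '(':
  pos 1: leaf 'R' → count = 1
  pos 3: leaf 'T' → count = 2
  pos 5: leaf 'P' → count = 3
  pos 8: leaf 'A' → count = 4
  pos 10: leaf 'Z' → count = 5
  pos 12: leaf 'W' → count = 6
Total leaves: 6

Answer: 6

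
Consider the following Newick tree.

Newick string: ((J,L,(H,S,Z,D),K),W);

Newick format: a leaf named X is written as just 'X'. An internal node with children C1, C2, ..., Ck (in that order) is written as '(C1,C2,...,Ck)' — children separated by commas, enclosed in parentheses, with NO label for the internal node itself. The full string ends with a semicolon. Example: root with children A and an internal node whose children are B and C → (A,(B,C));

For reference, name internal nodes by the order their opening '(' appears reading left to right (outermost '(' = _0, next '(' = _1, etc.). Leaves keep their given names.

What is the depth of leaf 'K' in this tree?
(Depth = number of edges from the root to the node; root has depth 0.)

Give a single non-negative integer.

Newick: ((J,L,(H,S,Z,D),K),W);
Naming internals by '(' encounter order: outermost '(' = _0, next = _1, ...
Query node: K
Path from root: _0 -> _1 -> K
Depth of K: 2 (number of edges from root)

Answer: 2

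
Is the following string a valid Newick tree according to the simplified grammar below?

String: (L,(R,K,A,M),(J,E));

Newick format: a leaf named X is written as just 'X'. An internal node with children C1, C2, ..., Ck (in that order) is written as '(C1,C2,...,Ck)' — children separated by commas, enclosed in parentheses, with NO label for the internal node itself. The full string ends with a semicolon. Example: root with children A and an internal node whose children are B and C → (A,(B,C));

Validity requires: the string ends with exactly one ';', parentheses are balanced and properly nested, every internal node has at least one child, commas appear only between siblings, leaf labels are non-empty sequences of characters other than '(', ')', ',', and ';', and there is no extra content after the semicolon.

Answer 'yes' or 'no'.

Input: (L,(R,K,A,M),(J,E));
Paren balance: 3 '(' vs 3 ')' OK
Ends with single ';': True
Full parse: OK
Valid: True

Answer: yes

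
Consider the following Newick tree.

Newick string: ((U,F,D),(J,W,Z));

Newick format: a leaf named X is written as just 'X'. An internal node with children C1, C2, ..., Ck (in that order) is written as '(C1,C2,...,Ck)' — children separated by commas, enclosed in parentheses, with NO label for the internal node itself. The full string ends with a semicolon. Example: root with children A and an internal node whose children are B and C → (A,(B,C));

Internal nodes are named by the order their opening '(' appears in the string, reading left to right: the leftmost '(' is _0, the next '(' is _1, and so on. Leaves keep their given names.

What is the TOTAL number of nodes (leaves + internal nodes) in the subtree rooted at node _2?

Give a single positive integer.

Newick: ((U,F,D),(J,W,Z));
Locate _2: it is the '(' at position 9 (the 3rd '(' reading left to right).
Query: subtree rooted at _2
_2: subtree_size = 1 + 3
  J: subtree_size = 1 + 0
  W: subtree_size = 1 + 0
  Z: subtree_size = 1 + 0
Total subtree size of _2: 4

Answer: 4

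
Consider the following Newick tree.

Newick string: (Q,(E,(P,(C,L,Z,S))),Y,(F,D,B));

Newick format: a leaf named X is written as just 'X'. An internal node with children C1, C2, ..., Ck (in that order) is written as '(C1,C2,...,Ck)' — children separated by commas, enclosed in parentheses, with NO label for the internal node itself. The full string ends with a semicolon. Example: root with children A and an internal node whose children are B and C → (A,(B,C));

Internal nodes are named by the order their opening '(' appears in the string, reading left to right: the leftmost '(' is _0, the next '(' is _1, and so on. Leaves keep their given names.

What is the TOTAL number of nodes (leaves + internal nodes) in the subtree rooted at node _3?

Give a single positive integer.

Newick: (Q,(E,(P,(C,L,Z,S))),Y,(F,D,B));
Locate _3: it is the '(' at position 9 (the 4th '(' reading left to right).
Query: subtree rooted at _3
_3: subtree_size = 1 + 4
  C: subtree_size = 1 + 0
  L: subtree_size = 1 + 0
  Z: subtree_size = 1 + 0
  S: subtree_size = 1 + 0
Total subtree size of _3: 5

Answer: 5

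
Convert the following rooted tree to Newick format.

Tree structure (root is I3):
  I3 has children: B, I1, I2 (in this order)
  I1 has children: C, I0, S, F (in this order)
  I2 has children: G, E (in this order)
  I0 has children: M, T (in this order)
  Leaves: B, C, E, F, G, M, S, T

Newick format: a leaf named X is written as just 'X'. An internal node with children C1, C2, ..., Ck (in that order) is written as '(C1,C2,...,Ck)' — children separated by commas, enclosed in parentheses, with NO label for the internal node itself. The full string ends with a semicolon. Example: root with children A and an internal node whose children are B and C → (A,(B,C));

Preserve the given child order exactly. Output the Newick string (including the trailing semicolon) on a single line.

Answer: (B,(C,(M,T),S,F),(G,E));

Derivation:
internal I3 with children ['B', 'I1', 'I2']
  leaf 'B' → 'B'
  internal I1 with children ['C', 'I0', 'S', 'F']
    leaf 'C' → 'C'
    internal I0 with children ['M', 'T']
      leaf 'M' → 'M'
      leaf 'T' → 'T'
    → '(M,T)'
    leaf 'S' → 'S'
    leaf 'F' → 'F'
  → '(C,(M,T),S,F)'
  internal I2 with children ['G', 'E']
    leaf 'G' → 'G'
    leaf 'E' → 'E'
  → '(G,E)'
→ '(B,(C,(M,T),S,F),(G,E))'
Final: (B,(C,(M,T),S,F),(G,E));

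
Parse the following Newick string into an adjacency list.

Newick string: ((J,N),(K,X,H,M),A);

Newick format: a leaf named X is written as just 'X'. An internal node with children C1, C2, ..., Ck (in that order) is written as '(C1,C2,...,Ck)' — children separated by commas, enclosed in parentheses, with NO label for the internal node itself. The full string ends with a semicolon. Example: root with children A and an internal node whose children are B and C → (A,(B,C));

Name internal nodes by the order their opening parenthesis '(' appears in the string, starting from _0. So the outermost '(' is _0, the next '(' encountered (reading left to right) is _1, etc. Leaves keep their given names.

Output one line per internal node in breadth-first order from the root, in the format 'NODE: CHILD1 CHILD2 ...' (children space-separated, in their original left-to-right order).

Input: ((J,N),(K,X,H,M),A);
Scanning left-to-right, naming '(' by encounter order:
  pos 0: '(' -> open internal node _0 (depth 1)
  pos 1: '(' -> open internal node _1 (depth 2)
  pos 5: ')' -> close internal node _1 (now at depth 1)
  pos 7: '(' -> open internal node _2 (depth 2)
  pos 15: ')' -> close internal node _2 (now at depth 1)
  pos 18: ')' -> close internal node _0 (now at depth 0)
Total internal nodes: 3
BFS adjacency from root:
  _0: _1 _2 A
  _1: J N
  _2: K X H M

Answer: _0: _1 _2 A
_1: J N
_2: K X H M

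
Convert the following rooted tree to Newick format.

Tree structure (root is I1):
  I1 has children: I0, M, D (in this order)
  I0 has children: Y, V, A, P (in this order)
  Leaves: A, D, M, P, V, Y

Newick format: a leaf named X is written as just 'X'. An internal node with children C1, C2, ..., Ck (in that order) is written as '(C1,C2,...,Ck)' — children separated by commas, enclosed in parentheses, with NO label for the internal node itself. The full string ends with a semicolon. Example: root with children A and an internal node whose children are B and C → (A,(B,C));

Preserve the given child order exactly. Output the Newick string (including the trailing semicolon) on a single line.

Answer: ((Y,V,A,P),M,D);

Derivation:
internal I1 with children ['I0', 'M', 'D']
  internal I0 with children ['Y', 'V', 'A', 'P']
    leaf 'Y' → 'Y'
    leaf 'V' → 'V'
    leaf 'A' → 'A'
    leaf 'P' → 'P'
  → '(Y,V,A,P)'
  leaf 'M' → 'M'
  leaf 'D' → 'D'
→ '((Y,V,A,P),M,D)'
Final: ((Y,V,A,P),M,D);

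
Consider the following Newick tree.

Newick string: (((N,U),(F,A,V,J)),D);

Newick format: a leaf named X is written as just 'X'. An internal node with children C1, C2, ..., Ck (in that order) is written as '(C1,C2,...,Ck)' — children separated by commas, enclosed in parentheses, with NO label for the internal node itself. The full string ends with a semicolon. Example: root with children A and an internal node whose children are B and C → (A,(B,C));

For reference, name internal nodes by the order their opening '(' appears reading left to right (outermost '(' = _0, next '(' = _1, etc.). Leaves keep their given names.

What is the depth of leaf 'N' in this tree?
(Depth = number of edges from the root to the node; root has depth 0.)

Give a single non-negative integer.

Newick: (((N,U),(F,A,V,J)),D);
Naming internals by '(' encounter order: outermost '(' = _0, next = _1, ...
Query node: N
Path from root: _0 -> _1 -> _2 -> N
Depth of N: 3 (number of edges from root)

Answer: 3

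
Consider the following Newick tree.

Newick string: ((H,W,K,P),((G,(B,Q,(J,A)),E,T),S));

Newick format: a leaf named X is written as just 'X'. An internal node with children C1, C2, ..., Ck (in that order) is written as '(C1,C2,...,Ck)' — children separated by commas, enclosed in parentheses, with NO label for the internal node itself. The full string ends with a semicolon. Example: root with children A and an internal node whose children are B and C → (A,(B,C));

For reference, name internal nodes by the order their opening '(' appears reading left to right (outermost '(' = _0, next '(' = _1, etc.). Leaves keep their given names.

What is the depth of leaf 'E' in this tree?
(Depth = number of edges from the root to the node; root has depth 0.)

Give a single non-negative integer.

Answer: 3

Derivation:
Newick: ((H,W,K,P),((G,(B,Q,(J,A)),E,T),S));
Naming internals by '(' encounter order: outermost '(' = _0, next = _1, ...
Query node: E
Path from root: _0 -> _2 -> _3 -> E
Depth of E: 3 (number of edges from root)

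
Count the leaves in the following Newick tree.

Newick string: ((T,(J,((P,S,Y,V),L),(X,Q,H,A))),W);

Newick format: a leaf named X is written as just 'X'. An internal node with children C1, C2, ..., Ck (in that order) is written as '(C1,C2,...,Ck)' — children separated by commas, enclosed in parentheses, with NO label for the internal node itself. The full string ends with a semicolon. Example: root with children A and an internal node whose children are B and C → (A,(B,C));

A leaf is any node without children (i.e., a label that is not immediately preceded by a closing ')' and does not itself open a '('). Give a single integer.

Newick: ((T,(J,((P,S,Y,V),L),(X,Q,H,A))),W);
Scan left-to-right; a leaf is any maximal label run not followed by '(':
  pos 2: leaf 'T' → count = 1
  pos 5: leaf 'J' → count = 2
  pos 9: leaf 'P' → count = 3
  pos 11: leaf 'S' → count = 4
  pos 13: leaf 'Y' → count = 5
  pos 15: leaf 'V' → count = 6
  pos 18: leaf 'L' → count = 7
  pos 22: leaf 'X' → count = 8
  pos 24: leaf 'Q' → count = 9
  pos 26: leaf 'H' → count = 10
  pos 28: leaf 'A' → count = 11
  pos 33: leaf 'W' → count = 12
Total leaves: 12

Answer: 12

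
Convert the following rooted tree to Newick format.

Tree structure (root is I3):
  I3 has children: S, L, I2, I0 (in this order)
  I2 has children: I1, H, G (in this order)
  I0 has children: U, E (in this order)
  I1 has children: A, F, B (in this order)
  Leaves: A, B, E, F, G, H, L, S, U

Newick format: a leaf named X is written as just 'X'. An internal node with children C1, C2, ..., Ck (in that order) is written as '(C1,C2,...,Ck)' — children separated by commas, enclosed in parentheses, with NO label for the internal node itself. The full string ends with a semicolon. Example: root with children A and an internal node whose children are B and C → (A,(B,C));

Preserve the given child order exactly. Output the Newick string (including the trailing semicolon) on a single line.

Answer: (S,L,((A,F,B),H,G),(U,E));

Derivation:
internal I3 with children ['S', 'L', 'I2', 'I0']
  leaf 'S' → 'S'
  leaf 'L' → 'L'
  internal I2 with children ['I1', 'H', 'G']
    internal I1 with children ['A', 'F', 'B']
      leaf 'A' → 'A'
      leaf 'F' → 'F'
      leaf 'B' → 'B'
    → '(A,F,B)'
    leaf 'H' → 'H'
    leaf 'G' → 'G'
  → '((A,F,B),H,G)'
  internal I0 with children ['U', 'E']
    leaf 'U' → 'U'
    leaf 'E' → 'E'
  → '(U,E)'
→ '(S,L,((A,F,B),H,G),(U,E))'
Final: (S,L,((A,F,B),H,G),(U,E));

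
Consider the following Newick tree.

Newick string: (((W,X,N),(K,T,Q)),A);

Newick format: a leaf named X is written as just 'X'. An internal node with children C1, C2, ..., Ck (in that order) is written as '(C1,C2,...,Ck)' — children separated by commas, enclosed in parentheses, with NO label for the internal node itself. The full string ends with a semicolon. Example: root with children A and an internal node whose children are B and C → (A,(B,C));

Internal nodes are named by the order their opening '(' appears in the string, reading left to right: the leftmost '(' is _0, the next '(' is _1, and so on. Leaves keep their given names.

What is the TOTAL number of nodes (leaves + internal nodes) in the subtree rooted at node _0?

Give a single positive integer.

Answer: 11

Derivation:
Newick: (((W,X,N),(K,T,Q)),A);
Locate _0: it is the '(' at position 0 (the 1st '(' reading left to right).
Query: subtree rooted at _0
_0: subtree_size = 1 + 10
  _1: subtree_size = 1 + 8
    _2: subtree_size = 1 + 3
      W: subtree_size = 1 + 0
      X: subtree_size = 1 + 0
      N: subtree_size = 1 + 0
    _3: subtree_size = 1 + 3
      K: subtree_size = 1 + 0
      T: subtree_size = 1 + 0
      Q: subtree_size = 1 + 0
  A: subtree_size = 1 + 0
Total subtree size of _0: 11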